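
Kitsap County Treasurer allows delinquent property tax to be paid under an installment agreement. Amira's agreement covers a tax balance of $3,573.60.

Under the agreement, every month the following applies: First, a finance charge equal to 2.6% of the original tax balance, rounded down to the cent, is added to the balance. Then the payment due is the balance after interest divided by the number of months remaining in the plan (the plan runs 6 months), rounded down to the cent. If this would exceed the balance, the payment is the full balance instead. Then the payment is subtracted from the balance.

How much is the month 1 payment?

Month 1: opening $3,573.60; interest $92.91 → $3,666.51; payment $611.08; balance $3,055.43

$611.08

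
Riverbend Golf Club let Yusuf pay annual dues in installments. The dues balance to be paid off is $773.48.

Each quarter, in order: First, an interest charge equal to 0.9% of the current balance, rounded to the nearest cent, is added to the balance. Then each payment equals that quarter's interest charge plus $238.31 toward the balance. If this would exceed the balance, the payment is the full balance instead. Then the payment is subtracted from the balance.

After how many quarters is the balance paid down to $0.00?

4

Quarter 1: opening $773.48; interest $6.96 → $780.44; payment $245.27; balance $535.17
Quarter 2: opening $535.17; interest $4.82 → $539.99; payment $243.13; balance $296.86
Quarter 3: opening $296.86; interest $2.67 → $299.53; payment $240.98; balance $58.55
Quarter 4: opening $58.55; interest $0.53 → $59.08; payment $59.08; balance $0.00
Balance reaches $0.00 in quarter 4.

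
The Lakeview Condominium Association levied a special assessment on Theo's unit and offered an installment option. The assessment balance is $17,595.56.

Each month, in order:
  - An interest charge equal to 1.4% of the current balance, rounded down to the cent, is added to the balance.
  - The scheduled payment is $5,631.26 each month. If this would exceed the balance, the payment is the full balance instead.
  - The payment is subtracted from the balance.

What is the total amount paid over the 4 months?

$18,124.31

Month 1: $17,595.56 +$246.33 interest = $17,841.89; pay $5,631.26 → $12,210.63
Month 2: $12,210.63 +$170.94 interest = $12,381.57; pay $5,631.26 → $6,750.31
Month 3: $6,750.31 +$94.50 interest = $6,844.81; pay $5,631.26 → $1,213.55
Month 4: $1,213.55 +$16.98 interest = $1,230.53; pay $1,230.53 → $0.00
Total paid: $18,124.31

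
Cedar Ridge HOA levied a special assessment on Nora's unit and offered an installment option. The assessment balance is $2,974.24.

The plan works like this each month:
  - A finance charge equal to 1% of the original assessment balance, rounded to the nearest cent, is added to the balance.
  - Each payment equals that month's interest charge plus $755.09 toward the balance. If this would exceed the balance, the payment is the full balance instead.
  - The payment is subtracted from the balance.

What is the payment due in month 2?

Month 1: $2,974.24 +$29.74 interest = $3,003.98; pay $784.83 → $2,219.15
Month 2: $2,219.15 +$29.74 interest = $2,248.89; pay $784.83 → $1,464.06

$784.83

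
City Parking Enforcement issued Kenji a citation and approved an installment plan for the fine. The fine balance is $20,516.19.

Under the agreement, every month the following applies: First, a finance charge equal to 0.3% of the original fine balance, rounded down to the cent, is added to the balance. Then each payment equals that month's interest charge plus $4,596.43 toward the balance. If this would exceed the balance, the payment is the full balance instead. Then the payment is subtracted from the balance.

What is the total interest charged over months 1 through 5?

$307.70

# | Opening | Interest | Payment | End bal
1 | $20,516.19 | $61.54 | $4,657.97 | $15,919.76
2 | $15,919.76 | $61.54 | $4,657.97 | $11,323.33
3 | $11,323.33 | $61.54 | $4,657.97 | $6,726.90
4 | $6,726.90 | $61.54 | $4,657.97 | $2,130.47
5 | $2,130.47 | $61.54 | $2,192.01 | $0.00
Total interest: $61.54 + $61.54 + $61.54 + $61.54 + $61.54 = $307.70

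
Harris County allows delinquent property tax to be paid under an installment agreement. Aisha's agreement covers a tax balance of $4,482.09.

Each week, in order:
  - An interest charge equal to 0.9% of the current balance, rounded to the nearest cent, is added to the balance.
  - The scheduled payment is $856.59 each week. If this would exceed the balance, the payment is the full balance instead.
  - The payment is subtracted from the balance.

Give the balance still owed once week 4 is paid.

Week 1: opening $4,482.09; interest $40.34 → $4,522.43; payment $856.59; balance $3,665.84
Week 2: opening $3,665.84; interest $32.99 → $3,698.83; payment $856.59; balance $2,842.24
Week 3: opening $2,842.24; interest $25.58 → $2,867.82; payment $856.59; balance $2,011.23
Week 4: opening $2,011.23; interest $18.10 → $2,029.33; payment $856.59; balance $1,172.74

$1,172.74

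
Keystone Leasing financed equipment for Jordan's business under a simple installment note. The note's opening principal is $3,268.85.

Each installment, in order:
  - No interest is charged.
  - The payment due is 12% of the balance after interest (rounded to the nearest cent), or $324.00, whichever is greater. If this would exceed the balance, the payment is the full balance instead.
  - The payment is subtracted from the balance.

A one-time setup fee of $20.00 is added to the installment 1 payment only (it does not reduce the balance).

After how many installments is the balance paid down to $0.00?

10

# | Opening | Payment | Fee | End bal
1 | $3,268.85 | $392.26 | $20.00 | $2,876.59
2 | $2,876.59 | $345.19 | — | $2,531.40
3 | $2,531.40 | $324.00 | — | $2,207.40
4 | $2,207.40 | $324.00 | — | $1,883.40
5 | $1,883.40 | $324.00 | — | $1,559.40
6 | $1,559.40 | $324.00 | — | $1,235.40
7 | $1,235.40 | $324.00 | — | $911.40
8 | $911.40 | $324.00 | — | $587.40
9 | $587.40 | $324.00 | — | $263.40
10 | $263.40 | $263.40 | — | $0.00
Balance reaches $0.00 in installment 10.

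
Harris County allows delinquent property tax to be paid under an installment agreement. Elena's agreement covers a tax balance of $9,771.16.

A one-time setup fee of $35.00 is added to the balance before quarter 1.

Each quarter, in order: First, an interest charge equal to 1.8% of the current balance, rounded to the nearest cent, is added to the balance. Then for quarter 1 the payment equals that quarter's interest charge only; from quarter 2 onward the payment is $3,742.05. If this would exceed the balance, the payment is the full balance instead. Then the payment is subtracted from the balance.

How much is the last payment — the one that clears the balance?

Quarter 1: opening $9,806.16; interest $176.51 → $9,982.67; payment $176.51; balance $9,806.16
Quarter 2: opening $9,806.16; interest $176.51 → $9,982.67; payment $3,742.05; balance $6,240.62
Quarter 3: opening $6,240.62; interest $112.33 → $6,352.95; payment $3,742.05; balance $2,610.90
Quarter 4: opening $2,610.90; interest $47.00 → $2,657.90; payment $2,657.90; balance $0.00

$2,657.90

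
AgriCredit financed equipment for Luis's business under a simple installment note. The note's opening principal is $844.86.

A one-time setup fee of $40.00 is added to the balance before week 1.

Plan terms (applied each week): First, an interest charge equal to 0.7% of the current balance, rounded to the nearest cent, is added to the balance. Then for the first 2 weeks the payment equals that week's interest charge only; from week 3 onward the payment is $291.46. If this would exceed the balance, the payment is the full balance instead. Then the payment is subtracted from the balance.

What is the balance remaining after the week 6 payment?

$0.00

Week 1: opening $884.86; interest $6.19 → $891.05; payment $6.19; balance $884.86
Week 2: opening $884.86; interest $6.19 → $891.05; payment $6.19; balance $884.86
Week 3: opening $884.86; interest $6.19 → $891.05; payment $291.46; balance $599.59
Week 4: opening $599.59; interest $4.20 → $603.79; payment $291.46; balance $312.33
Week 5: opening $312.33; interest $2.19 → $314.52; payment $291.46; balance $23.06
Week 6: opening $23.06; interest $0.16 → $23.22; payment $23.22; balance $0.00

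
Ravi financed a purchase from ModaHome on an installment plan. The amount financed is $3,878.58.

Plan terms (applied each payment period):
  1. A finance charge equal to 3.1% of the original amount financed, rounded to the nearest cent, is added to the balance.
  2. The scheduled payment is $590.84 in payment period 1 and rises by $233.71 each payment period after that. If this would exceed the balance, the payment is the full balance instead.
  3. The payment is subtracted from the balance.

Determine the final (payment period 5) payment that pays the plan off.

Payment period 1: opening $3,878.58; interest $120.24 → $3,998.82; payment $590.84; balance $3,407.98
Payment period 2: opening $3,407.98; interest $120.24 → $3,528.22; payment $824.55; balance $2,703.67
Payment period 3: opening $2,703.67; interest $120.24 → $2,823.91; payment $1,058.26; balance $1,765.65
Payment period 4: opening $1,765.65; interest $120.24 → $1,885.89; payment $1,291.97; balance $593.92
Payment period 5: opening $593.92; interest $120.24 → $714.16; payment $714.16; balance $0.00

$714.16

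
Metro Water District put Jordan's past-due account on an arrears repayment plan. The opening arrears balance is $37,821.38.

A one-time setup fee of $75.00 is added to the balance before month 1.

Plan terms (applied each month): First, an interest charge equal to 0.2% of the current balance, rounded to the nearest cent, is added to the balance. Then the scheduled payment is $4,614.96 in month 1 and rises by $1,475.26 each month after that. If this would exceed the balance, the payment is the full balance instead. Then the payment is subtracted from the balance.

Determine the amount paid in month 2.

$6,090.22

Month 1: opening $37,896.38; interest $75.79 → $37,972.17; payment $4,614.96; balance $33,357.21
Month 2: opening $33,357.21; interest $66.71 → $33,423.92; payment $6,090.22; balance $27,333.70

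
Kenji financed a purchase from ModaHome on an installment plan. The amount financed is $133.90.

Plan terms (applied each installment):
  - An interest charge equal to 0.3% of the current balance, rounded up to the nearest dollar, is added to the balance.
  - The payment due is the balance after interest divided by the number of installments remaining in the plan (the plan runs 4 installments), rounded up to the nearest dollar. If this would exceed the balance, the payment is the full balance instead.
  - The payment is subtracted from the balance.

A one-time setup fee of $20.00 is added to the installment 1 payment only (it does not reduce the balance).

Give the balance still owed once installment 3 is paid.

$33.90

Installment 1: $133.90 +$1.00 interest = $134.90; pay $34.00 (+ $20.00 fee) → $100.90
Installment 2: $100.90 +$1.00 interest = $101.90; pay $34.00 → $67.90
Installment 3: $67.90 +$1.00 interest = $68.90; pay $35.00 → $33.90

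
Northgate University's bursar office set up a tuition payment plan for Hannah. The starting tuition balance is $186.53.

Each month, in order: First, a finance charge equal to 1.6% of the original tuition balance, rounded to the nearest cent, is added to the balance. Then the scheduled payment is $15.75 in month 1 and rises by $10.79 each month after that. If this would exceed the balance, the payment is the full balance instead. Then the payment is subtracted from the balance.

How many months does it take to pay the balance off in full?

6

Month 1: opening $186.53; interest $2.98 → $189.51; payment $15.75; balance $173.76
Month 2: opening $173.76; interest $2.98 → $176.74; payment $26.54; balance $150.20
Month 3: opening $150.20; interest $2.98 → $153.18; payment $37.33; balance $115.85
Month 4: opening $115.85; interest $2.98 → $118.83; payment $48.12; balance $70.71
Month 5: opening $70.71; interest $2.98 → $73.69; payment $58.91; balance $14.78
Month 6: opening $14.78; interest $2.98 → $17.76; payment $17.76; balance $0.00
Balance reaches $0.00 in month 6.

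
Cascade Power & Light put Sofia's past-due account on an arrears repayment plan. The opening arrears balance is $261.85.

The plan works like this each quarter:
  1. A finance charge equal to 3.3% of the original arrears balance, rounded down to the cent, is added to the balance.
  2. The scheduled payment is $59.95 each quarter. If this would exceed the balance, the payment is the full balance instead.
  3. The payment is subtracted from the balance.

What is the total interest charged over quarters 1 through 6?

$51.84

Quarter 1: opening $261.85; interest $8.64 → $270.49; payment $59.95; balance $210.54
Quarter 2: opening $210.54; interest $8.64 → $219.18; payment $59.95; balance $159.23
Quarter 3: opening $159.23; interest $8.64 → $167.87; payment $59.95; balance $107.92
Quarter 4: opening $107.92; interest $8.64 → $116.56; payment $59.95; balance $56.61
Quarter 5: opening $56.61; interest $8.64 → $65.25; payment $59.95; balance $5.30
Quarter 6: opening $5.30; interest $8.64 → $13.94; payment $13.94; balance $0.00
Total interest: $8.64 + $8.64 + $8.64 + $8.64 + $8.64 + $8.64 = $51.84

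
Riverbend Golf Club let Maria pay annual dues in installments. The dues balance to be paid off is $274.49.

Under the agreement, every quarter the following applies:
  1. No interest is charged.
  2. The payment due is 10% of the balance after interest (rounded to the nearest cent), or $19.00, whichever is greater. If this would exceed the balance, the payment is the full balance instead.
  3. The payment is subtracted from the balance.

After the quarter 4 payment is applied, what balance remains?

$180.10

Quarter 1: opening $274.49; payment $27.45; balance $247.04
Quarter 2: opening $247.04; payment $24.70; balance $222.34
Quarter 3: opening $222.34; payment $22.23; balance $200.11
Quarter 4: opening $200.11; payment $20.01; balance $180.10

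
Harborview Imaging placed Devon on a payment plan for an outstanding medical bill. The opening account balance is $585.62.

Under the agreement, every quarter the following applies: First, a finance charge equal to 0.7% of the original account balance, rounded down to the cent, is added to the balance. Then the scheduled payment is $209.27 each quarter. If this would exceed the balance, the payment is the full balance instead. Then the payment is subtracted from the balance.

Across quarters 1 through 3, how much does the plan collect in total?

$597.89

# | Opening | Interest | Payment | End bal
1 | $585.62 | $4.09 | $209.27 | $380.44
2 | $380.44 | $4.09 | $209.27 | $175.26
3 | $175.26 | $4.09 | $179.35 | $0.00
Total paid: $597.89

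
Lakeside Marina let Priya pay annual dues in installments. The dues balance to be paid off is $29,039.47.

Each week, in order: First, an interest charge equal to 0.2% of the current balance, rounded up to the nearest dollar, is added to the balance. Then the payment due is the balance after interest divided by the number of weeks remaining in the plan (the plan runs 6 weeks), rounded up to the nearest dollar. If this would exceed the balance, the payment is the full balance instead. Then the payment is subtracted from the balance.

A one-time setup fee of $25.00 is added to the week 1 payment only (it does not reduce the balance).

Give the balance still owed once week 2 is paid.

# | Opening | Interest | Payment | Fee | End bal
1 | $29,039.47 | $59.00 | $4,850.00 | $25.00 | $24,248.47
2 | $24,248.47 | $49.00 | $4,860.00 | — | $19,437.47

$19,437.47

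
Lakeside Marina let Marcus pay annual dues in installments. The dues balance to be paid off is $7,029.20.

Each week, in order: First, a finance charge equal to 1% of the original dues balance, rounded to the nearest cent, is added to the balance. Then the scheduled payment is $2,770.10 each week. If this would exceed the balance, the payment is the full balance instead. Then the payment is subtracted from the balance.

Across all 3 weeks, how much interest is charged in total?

Week 1: opening $7,029.20; interest $70.29 → $7,099.49; payment $2,770.10; balance $4,329.39
Week 2: opening $4,329.39; interest $70.29 → $4,399.68; payment $2,770.10; balance $1,629.58
Week 3: opening $1,629.58; interest $70.29 → $1,699.87; payment $1,699.87; balance $0.00
Total interest: $70.29 + $70.29 + $70.29 = $210.87

$210.87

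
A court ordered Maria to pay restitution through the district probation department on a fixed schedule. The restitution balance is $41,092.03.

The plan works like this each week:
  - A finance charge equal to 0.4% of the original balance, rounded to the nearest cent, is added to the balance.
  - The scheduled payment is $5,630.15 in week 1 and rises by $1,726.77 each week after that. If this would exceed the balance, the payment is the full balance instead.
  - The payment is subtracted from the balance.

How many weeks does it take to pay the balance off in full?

Week 1: opening $41,092.03; interest $164.37 → $41,256.40; payment $5,630.15; balance $35,626.25
Week 2: opening $35,626.25; interest $164.37 → $35,790.62; payment $7,356.92; balance $28,433.70
Week 3: opening $28,433.70; interest $164.37 → $28,598.07; payment $9,083.69; balance $19,514.38
Week 4: opening $19,514.38; interest $164.37 → $19,678.75; payment $10,810.46; balance $8,868.29
Week 5: opening $8,868.29; interest $164.37 → $9,032.66; payment $9,032.66; balance $0.00
Balance reaches $0.00 in week 5.

5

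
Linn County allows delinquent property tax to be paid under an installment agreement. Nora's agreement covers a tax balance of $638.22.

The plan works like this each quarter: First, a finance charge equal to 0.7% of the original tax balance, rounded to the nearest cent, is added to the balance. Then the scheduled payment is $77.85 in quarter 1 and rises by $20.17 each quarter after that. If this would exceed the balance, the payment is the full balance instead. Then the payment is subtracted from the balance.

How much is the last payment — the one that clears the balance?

$74.09

# | Opening | Interest | Payment | End bal
1 | $638.22 | $4.47 | $77.85 | $564.84
2 | $564.84 | $4.47 | $98.02 | $471.29
3 | $471.29 | $4.47 | $118.19 | $357.57
4 | $357.57 | $4.47 | $138.36 | $223.68
5 | $223.68 | $4.47 | $158.53 | $69.62
6 | $69.62 | $4.47 | $74.09 | $0.00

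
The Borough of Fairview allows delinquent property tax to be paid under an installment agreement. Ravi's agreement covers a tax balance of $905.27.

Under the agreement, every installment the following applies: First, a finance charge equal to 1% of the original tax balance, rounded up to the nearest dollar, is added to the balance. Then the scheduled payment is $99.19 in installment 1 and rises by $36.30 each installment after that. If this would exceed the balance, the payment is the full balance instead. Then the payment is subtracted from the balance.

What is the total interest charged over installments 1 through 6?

Installment 1: $905.27 +$10.00 interest = $915.27; pay $99.19 → $816.08
Installment 2: $816.08 +$10.00 interest = $826.08; pay $135.49 → $690.59
Installment 3: $690.59 +$10.00 interest = $700.59; pay $171.79 → $528.80
Installment 4: $528.80 +$10.00 interest = $538.80; pay $208.09 → $330.71
Installment 5: $330.71 +$10.00 interest = $340.71; pay $244.39 → $96.32
Installment 6: $96.32 +$10.00 interest = $106.32; pay $106.32 → $0.00
Total interest: $10.00 + $10.00 + $10.00 + $10.00 + $10.00 + $10.00 = $60.00

$60.00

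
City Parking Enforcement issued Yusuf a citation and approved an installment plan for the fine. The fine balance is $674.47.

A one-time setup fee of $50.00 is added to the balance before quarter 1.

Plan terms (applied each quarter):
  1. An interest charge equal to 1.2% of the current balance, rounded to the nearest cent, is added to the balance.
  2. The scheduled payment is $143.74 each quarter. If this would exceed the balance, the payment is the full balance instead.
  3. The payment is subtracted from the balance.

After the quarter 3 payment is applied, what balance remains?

Quarter 1: $724.47 +$8.69 interest = $733.16; pay $143.74 → $589.42
Quarter 2: $589.42 +$7.07 interest = $596.49; pay $143.74 → $452.75
Quarter 3: $452.75 +$5.43 interest = $458.18; pay $143.74 → $314.44

$314.44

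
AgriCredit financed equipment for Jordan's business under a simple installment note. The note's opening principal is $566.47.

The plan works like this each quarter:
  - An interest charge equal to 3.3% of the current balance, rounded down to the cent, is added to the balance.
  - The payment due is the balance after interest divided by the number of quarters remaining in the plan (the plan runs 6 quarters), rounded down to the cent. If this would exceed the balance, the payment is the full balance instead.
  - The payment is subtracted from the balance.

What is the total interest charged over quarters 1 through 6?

$69.12

Quarter 1: opening $566.47; interest $18.69 → $585.16; payment $97.52; balance $487.64
Quarter 2: opening $487.64; interest $16.09 → $503.73; payment $100.74; balance $402.99
Quarter 3: opening $402.99; interest $13.29 → $416.28; payment $104.07; balance $312.21
Quarter 4: opening $312.21; interest $10.30 → $322.51; payment $107.50; balance $215.01
Quarter 5: opening $215.01; interest $7.09 → $222.10; payment $111.05; balance $111.05
Quarter 6: opening $111.05; interest $3.66 → $114.71; payment $114.71; balance $0.00
Total interest: $18.69 + $16.09 + $13.29 + $10.30 + $7.09 + $3.66 = $69.12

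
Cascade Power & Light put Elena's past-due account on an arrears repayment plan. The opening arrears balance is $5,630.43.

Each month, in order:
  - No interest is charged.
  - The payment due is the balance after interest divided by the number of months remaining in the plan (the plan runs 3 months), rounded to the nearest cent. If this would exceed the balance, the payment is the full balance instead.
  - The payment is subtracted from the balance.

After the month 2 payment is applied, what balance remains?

$1,876.81

Month 1: opening $5,630.43; payment $1,876.81; balance $3,753.62
Month 2: opening $3,753.62; payment $1,876.81; balance $1,876.81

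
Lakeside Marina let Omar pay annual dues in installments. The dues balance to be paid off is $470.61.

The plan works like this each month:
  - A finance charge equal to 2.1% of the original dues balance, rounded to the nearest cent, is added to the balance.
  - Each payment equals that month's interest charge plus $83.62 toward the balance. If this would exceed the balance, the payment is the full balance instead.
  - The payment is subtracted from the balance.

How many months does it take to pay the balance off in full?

6

# | Opening | Interest | Payment | End bal
1 | $470.61 | $9.88 | $93.50 | $386.99
2 | $386.99 | $9.88 | $93.50 | $303.37
3 | $303.37 | $9.88 | $93.50 | $219.75
4 | $219.75 | $9.88 | $93.50 | $136.13
5 | $136.13 | $9.88 | $93.50 | $52.51
6 | $52.51 | $9.88 | $62.39 | $0.00
Balance reaches $0.00 in month 6.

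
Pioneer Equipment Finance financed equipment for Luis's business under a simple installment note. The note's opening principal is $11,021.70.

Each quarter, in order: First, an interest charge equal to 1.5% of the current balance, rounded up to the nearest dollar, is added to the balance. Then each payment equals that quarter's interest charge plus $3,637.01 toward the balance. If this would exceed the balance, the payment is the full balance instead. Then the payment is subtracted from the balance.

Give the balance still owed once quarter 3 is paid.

Quarter 1: $11,021.70 +$166.00 interest = $11,187.70; pay $3,803.01 → $7,384.69
Quarter 2: $7,384.69 +$111.00 interest = $7,495.69; pay $3,748.01 → $3,747.68
Quarter 3: $3,747.68 +$57.00 interest = $3,804.68; pay $3,694.01 → $110.67

$110.67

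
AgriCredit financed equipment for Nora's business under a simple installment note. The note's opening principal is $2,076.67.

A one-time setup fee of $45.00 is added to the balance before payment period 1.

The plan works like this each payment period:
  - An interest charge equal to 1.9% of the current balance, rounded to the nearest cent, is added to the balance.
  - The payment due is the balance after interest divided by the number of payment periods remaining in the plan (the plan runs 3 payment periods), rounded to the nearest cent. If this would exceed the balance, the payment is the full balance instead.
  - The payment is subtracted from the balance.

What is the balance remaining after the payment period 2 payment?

$734.35

Payment period 1: opening $2,121.67; interest $40.31 → $2,161.98; payment $720.66; balance $1,441.32
Payment period 2: opening $1,441.32; interest $27.39 → $1,468.71; payment $734.36; balance $734.35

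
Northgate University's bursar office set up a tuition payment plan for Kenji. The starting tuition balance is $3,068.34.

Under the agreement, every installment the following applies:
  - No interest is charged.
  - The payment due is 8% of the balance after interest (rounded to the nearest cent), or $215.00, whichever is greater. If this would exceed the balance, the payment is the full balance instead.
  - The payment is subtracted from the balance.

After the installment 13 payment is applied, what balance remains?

Installment 1: opening $3,068.34; payment $245.47; balance $2,822.87
Installment 2: opening $2,822.87; payment $225.83; balance $2,597.04
Installment 3: opening $2,597.04; payment $215.00; balance $2,382.04
Installment 4: opening $2,382.04; payment $215.00; balance $2,167.04
Installment 5: opening $2,167.04; payment $215.00; balance $1,952.04
Installment 6: opening $1,952.04; payment $215.00; balance $1,737.04
Installment 7: opening $1,737.04; payment $215.00; balance $1,522.04
Installment 8: opening $1,522.04; payment $215.00; balance $1,307.04
Installment 9: opening $1,307.04; payment $215.00; balance $1,092.04
Installment 10: opening $1,092.04; payment $215.00; balance $877.04
Installment 11: opening $877.04; payment $215.00; balance $662.04
Installment 12: opening $662.04; payment $215.00; balance $447.04
Installment 13: opening $447.04; payment $215.00; balance $232.04

$232.04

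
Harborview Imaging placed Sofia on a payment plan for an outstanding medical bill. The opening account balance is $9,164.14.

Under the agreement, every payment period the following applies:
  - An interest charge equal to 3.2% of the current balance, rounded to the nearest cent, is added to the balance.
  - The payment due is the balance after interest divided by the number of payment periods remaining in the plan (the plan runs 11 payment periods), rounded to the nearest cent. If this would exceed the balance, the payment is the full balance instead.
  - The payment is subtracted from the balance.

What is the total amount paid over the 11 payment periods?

$11,125.56

Payment period 1: opening $9,164.14; interest $293.25 → $9,457.39; payment $859.76; balance $8,597.63
Payment period 2: opening $8,597.63; interest $275.12 → $8,872.75; payment $887.28; balance $7,985.47
Payment period 3: opening $7,985.47; interest $255.54 → $8,241.01; payment $915.67; balance $7,325.34
Payment period 4: opening $7,325.34; interest $234.41 → $7,559.75; payment $944.97; balance $6,614.78
Payment period 5: opening $6,614.78; interest $211.67 → $6,826.45; payment $975.21; balance $5,851.24
Payment period 6: opening $5,851.24; interest $187.24 → $6,038.48; payment $1,006.41; balance $5,032.07
Payment period 7: opening $5,032.07; interest $161.03 → $5,193.10; payment $1,038.62; balance $4,154.48
Payment period 8: opening $4,154.48; interest $132.94 → $4,287.42; payment $1,071.86; balance $3,215.56
Payment period 9: opening $3,215.56; interest $102.90 → $3,318.46; payment $1,106.15; balance $2,212.31
Payment period 10: opening $2,212.31; interest $70.79 → $2,283.10; payment $1,141.55; balance $1,141.55
Payment period 11: opening $1,141.55; interest $36.53 → $1,178.08; payment $1,178.08; balance $0.00
Total paid: $11,125.56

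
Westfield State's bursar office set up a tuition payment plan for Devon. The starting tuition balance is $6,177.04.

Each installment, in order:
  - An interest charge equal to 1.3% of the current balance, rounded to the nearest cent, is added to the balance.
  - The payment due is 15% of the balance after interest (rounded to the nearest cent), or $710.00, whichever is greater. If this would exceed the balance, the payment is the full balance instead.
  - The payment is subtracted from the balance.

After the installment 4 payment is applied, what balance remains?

$3,270.32

# | Opening | Interest | Payment | End bal
1 | $6,177.04 | $80.30 | $938.60 | $5,318.74
2 | $5,318.74 | $69.14 | $808.18 | $4,579.70
3 | $4,579.70 | $59.54 | $710.00 | $3,929.24
4 | $3,929.24 | $51.08 | $710.00 | $3,270.32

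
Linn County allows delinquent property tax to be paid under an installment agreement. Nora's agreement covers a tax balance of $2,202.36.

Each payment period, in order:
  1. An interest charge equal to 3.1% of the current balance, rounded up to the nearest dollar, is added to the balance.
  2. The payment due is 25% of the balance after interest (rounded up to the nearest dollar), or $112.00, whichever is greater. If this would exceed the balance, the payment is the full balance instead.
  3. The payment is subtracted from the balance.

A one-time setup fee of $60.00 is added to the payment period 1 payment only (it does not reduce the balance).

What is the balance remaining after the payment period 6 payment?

# | Opening | Interest | Payment | Fee | End bal
1 | $2,202.36 | $69.00 | $568.00 | $60.00 | $1,703.36
2 | $1,703.36 | $53.00 | $440.00 | — | $1,316.36
3 | $1,316.36 | $41.00 | $340.00 | — | $1,017.36
4 | $1,017.36 | $32.00 | $263.00 | — | $786.36
5 | $786.36 | $25.00 | $203.00 | — | $608.36
6 | $608.36 | $19.00 | $157.00 | — | $470.36

$470.36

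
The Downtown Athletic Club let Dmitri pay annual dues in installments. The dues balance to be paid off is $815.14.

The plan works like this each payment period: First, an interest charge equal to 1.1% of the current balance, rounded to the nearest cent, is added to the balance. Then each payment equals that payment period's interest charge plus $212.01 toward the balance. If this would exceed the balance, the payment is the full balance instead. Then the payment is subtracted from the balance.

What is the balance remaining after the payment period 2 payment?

$391.12

# | Opening | Interest | Payment | End bal
1 | $815.14 | $8.97 | $220.98 | $603.13
2 | $603.13 | $6.63 | $218.64 | $391.12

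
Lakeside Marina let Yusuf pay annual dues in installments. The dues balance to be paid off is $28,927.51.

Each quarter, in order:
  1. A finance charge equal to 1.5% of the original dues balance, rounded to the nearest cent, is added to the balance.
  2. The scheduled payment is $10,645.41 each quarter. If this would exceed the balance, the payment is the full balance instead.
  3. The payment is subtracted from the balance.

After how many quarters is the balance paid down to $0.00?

Quarter 1: opening $28,927.51; interest $433.91 → $29,361.42; payment $10,645.41; balance $18,716.01
Quarter 2: opening $18,716.01; interest $433.91 → $19,149.92; payment $10,645.41; balance $8,504.51
Quarter 3: opening $8,504.51; interest $433.91 → $8,938.42; payment $8,938.42; balance $0.00
Balance reaches $0.00 in quarter 3.

3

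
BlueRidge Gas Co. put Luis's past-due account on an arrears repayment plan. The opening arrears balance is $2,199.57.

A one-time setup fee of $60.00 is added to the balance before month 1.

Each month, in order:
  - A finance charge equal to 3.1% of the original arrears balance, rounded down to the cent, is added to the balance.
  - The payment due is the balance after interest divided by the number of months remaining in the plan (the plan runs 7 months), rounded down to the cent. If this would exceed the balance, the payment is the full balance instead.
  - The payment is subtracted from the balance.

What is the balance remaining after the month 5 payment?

Month 1: $2,259.57 +$68.18 interest = $2,327.75; pay $332.53 → $1,995.22
Month 2: $1,995.22 +$68.18 interest = $2,063.40; pay $343.90 → $1,719.50
Month 3: $1,719.50 +$68.18 interest = $1,787.68; pay $357.53 → $1,430.15
Month 4: $1,430.15 +$68.18 interest = $1,498.33; pay $374.58 → $1,123.75
Month 5: $1,123.75 +$68.18 interest = $1,191.93; pay $397.31 → $794.62

$794.62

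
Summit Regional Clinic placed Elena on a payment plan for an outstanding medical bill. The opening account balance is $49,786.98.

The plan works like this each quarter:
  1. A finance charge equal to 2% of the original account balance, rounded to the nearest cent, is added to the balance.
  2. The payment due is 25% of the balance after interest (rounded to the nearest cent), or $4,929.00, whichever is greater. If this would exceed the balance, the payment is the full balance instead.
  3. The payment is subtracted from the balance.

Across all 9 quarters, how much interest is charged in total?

Quarter 1: opening $49,786.98; interest $995.74 → $50,782.72; payment $12,695.68; balance $38,087.04
Quarter 2: opening $38,087.04; interest $995.74 → $39,082.78; payment $9,770.70; balance $29,312.08
Quarter 3: opening $29,312.08; interest $995.74 → $30,307.82; payment $7,576.96; balance $22,730.86
Quarter 4: opening $22,730.86; interest $995.74 → $23,726.60; payment $5,931.65; balance $17,794.95
Quarter 5: opening $17,794.95; interest $995.74 → $18,790.69; payment $4,929.00; balance $13,861.69
Quarter 6: opening $13,861.69; interest $995.74 → $14,857.43; payment $4,929.00; balance $9,928.43
Quarter 7: opening $9,928.43; interest $995.74 → $10,924.17; payment $4,929.00; balance $5,995.17
Quarter 8: opening $5,995.17; interest $995.74 → $6,990.91; payment $4,929.00; balance $2,061.91
Quarter 9: opening $2,061.91; interest $995.74 → $3,057.65; payment $3,057.65; balance $0.00
Total interest: $995.74 + $995.74 + $995.74 + $995.74 + $995.74 + $995.74 + $995.74 + $995.74 + $995.74 = $8,961.66

$8,961.66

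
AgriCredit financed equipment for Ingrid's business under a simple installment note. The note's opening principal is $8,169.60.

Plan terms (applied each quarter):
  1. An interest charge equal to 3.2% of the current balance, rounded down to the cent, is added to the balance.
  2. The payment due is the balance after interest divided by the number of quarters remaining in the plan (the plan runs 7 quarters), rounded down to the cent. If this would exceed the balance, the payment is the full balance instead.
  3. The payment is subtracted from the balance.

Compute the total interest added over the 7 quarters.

$1,115.35

Quarter 1: opening $8,169.60; interest $261.42 → $8,431.02; payment $1,204.43; balance $7,226.59
Quarter 2: opening $7,226.59; interest $231.25 → $7,457.84; payment $1,242.97; balance $6,214.87
Quarter 3: opening $6,214.87; interest $198.87 → $6,413.74; payment $1,282.74; balance $5,131.00
Quarter 4: opening $5,131.00; interest $164.19 → $5,295.19; payment $1,323.79; balance $3,971.40
Quarter 5: opening $3,971.40; interest $127.08 → $4,098.48; payment $1,366.16; balance $2,732.32
Quarter 6: opening $2,732.32; interest $87.43 → $2,819.75; payment $1,409.87; balance $1,409.88
Quarter 7: opening $1,409.88; interest $45.11 → $1,454.99; payment $1,454.99; balance $0.00
Total interest: $261.42 + $231.25 + $198.87 + $164.19 + $127.08 + $87.43 + $45.11 = $1,115.35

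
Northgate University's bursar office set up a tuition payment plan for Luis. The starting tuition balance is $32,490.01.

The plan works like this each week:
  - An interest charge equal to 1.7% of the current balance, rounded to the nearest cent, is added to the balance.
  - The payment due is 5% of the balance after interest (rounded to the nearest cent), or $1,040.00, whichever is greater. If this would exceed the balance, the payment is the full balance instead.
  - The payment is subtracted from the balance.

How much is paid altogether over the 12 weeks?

$16,520.81

Week 1: opening $32,490.01; interest $552.33 → $33,042.34; payment $1,652.12; balance $31,390.22
Week 2: opening $31,390.22; interest $533.63 → $31,923.85; payment $1,596.19; balance $30,327.66
Week 3: opening $30,327.66; interest $515.57 → $30,843.23; payment $1,542.16; balance $29,301.07
Week 4: opening $29,301.07; interest $498.12 → $29,799.19; payment $1,489.96; balance $28,309.23
Week 5: opening $28,309.23; interest $481.26 → $28,790.49; payment $1,439.52; balance $27,350.97
Week 6: opening $27,350.97; interest $464.97 → $27,815.94; payment $1,390.80; balance $26,425.14
Week 7: opening $26,425.14; interest $449.23 → $26,874.37; payment $1,343.72; balance $25,530.65
Week 8: opening $25,530.65; interest $434.02 → $25,964.67; payment $1,298.23; balance $24,666.44
Week 9: opening $24,666.44; interest $419.33 → $25,085.77; payment $1,254.29; balance $23,831.48
Week 10: opening $23,831.48; interest $405.14 → $24,236.62; payment $1,211.83; balance $23,024.79
Week 11: opening $23,024.79; interest $391.42 → $23,416.21; payment $1,170.81; balance $22,245.40
Week 12: opening $22,245.40; interest $378.17 → $22,623.57; payment $1,131.18; balance $21,492.39
Total paid: $16,520.81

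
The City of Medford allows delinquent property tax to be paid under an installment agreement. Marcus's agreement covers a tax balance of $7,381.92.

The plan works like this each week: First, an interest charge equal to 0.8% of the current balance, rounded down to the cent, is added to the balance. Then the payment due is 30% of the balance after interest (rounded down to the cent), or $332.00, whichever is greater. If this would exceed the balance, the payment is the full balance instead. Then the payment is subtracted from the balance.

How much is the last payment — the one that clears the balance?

$261.05

# | Opening | Interest | Payment | End bal
1 | $7,381.92 | $59.05 | $2,232.29 | $5,208.68
2 | $5,208.68 | $41.66 | $1,575.10 | $3,675.24
3 | $3,675.24 | $29.40 | $1,111.39 | $2,593.25
4 | $2,593.25 | $20.74 | $784.19 | $1,829.80
5 | $1,829.80 | $14.63 | $553.32 | $1,291.11
6 | $1,291.11 | $10.32 | $390.42 | $911.01
7 | $911.01 | $7.28 | $332.00 | $586.29
8 | $586.29 | $4.69 | $332.00 | $258.98
9 | $258.98 | $2.07 | $261.05 | $0.00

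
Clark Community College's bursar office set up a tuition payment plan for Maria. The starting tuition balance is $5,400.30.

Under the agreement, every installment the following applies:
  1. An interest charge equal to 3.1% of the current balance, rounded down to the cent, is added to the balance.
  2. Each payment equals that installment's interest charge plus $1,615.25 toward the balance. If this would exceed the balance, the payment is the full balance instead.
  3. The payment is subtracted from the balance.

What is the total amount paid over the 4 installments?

$5,769.48

Installment 1: $5,400.30 +$167.40 interest = $5,567.70; pay $1,782.65 → $3,785.05
Installment 2: $3,785.05 +$117.33 interest = $3,902.38; pay $1,732.58 → $2,169.80
Installment 3: $2,169.80 +$67.26 interest = $2,237.06; pay $1,682.51 → $554.55
Installment 4: $554.55 +$17.19 interest = $571.74; pay $571.74 → $0.00
Total paid: $5,769.48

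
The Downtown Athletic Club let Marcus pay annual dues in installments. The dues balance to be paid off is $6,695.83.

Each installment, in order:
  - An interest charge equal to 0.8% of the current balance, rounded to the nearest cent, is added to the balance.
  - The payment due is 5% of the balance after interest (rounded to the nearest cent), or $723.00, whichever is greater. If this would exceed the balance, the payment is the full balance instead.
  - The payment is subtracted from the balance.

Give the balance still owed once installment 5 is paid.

$3,294.68

Installment 1: opening $6,695.83; interest $53.57 → $6,749.40; payment $723.00; balance $6,026.40
Installment 2: opening $6,026.40; interest $48.21 → $6,074.61; payment $723.00; balance $5,351.61
Installment 3: opening $5,351.61; interest $42.81 → $5,394.42; payment $723.00; balance $4,671.42
Installment 4: opening $4,671.42; interest $37.37 → $4,708.79; payment $723.00; balance $3,985.79
Installment 5: opening $3,985.79; interest $31.89 → $4,017.68; payment $723.00; balance $3,294.68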